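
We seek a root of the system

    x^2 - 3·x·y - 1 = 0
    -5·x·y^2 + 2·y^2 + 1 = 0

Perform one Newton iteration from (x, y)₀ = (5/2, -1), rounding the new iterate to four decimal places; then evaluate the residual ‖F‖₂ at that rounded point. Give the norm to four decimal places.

3.0523

At (5/2, -1): F = (12.7500, -9.5000).
Jacobian J = [[2·x - 3·y, -3·x], [-5·y^2, -10·x·y + 4·y]].
At the point, J = [[8.0000, -7.5000], [-5.0000, 21.0000]] (det J = 130.5000).
Solving J·Δ = −F gives Δ = (-1.5057, 0.0939).
Then the next iterate is (x, y)₁ = (0.9943, -0.9061).
Re-evaluating at (0.9943, -0.9061): F = (2.691438, -1.439653), so ‖F‖₂ = 3.0523.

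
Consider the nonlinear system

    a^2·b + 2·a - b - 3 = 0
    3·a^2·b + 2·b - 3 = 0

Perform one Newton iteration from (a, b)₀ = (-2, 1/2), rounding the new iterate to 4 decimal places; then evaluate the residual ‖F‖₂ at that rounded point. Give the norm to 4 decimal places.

At (-2, 1/2): F = (-5.5000, 4.0000).
Jacobian J = [[2·a·b + 2, a^2 - 1], [6·a·b, 3·a^2 + 2]].
At the point, J = [[0.0000, 3.0000], [-6.0000, 14.0000]] (det J = 18.0000).
Solving J·Δ = −F gives Δ = (4.9444, 1.8333).
Then the next iterate is (a, b)₁ = (2.9444, 2.3333).
Re-evaluating at (2.9444, 2.3333): F = (20.784024, 62.352173), so ‖F‖₂ = 65.7250.

65.7250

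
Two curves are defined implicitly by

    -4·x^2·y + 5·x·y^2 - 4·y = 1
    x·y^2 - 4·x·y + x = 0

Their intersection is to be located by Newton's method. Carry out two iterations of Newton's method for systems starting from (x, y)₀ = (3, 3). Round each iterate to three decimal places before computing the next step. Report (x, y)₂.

(6.725, 4.848)

At (3, 3): F = (14.000, -6.000).
Jacobian J = [[-8·x·y + 5·y^2, -4·x^2 + 10·x·y - 4], [y^2 - 4·y + 1, 2·x·y - 4·x]].
At the point, J = [[-27.000, 50.000], [-2.000, 6.000]] (det J = -62.000).
Solving J·Δ = −F gives Δ = (6.194, 3.065).
Then the next iterate is (x, y)₁ = (9.194, 6.065).
Round to (9.194, 6.065) and repeat: F = (-384.97815, 124.34172), J = [[-262.17176, 215.49756], [13.52423, 74.74722]].
Δ = (-2.469, -1.217), so (x, y)₂ = (6.725, 4.848).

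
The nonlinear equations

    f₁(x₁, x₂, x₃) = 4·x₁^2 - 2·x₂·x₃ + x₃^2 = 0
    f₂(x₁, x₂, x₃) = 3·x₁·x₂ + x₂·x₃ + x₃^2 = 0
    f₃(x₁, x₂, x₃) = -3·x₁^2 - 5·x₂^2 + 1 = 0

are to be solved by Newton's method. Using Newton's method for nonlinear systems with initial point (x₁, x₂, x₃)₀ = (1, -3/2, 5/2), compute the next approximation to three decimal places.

At (1, -3/2, 5/2): F = (17.750, -2.000, -13.250).
Jacobian J = [[8·x₁, -2·x₃, -2·x₂ + 2·x₃], [3·x₂, 3·x₁ + x₃, x₂ + 2·x₃], [-6·x₁, -10·x₂, 0]].
At the point, J = [[8.000, -5.000, 8.000], [-4.500, 5.500, 3.500], [-6.000, 15.000, 0.000]] (det J = -591.000).
Solving J·Δ = −F gives Δ = (-0.604, 0.642, -1.214).
Then the next iterate is (x₁, x₂, x₃)₁ = (0.396, -0.858, 1.286).

(0.396, -0.858, 1.286)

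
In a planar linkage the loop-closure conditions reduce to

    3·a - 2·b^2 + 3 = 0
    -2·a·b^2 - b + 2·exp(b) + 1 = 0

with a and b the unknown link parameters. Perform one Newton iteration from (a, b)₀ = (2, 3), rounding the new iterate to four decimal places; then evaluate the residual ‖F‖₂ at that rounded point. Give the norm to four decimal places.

At (2, 3): F = (-9.0000, 2.171074).
Jacobian J = [[3, -4·b], [-2·b^2, -4·a·b + 2·exp(b) - 1]].
At the point, J = [[3.0000, -12.0000], [-18.0000, 15.171074]] (det J = -170.486778).
Solving J·Δ = −F gives Δ = (-0.6481, -0.9120).
Then the next iterate is (a, b)₁ = (1.3519, 2.0880).
Re-evaluating at (1.3519, 2.0880): F = (-1.663788, 3.261647), so ‖F‖₂ = 3.6615.

3.6615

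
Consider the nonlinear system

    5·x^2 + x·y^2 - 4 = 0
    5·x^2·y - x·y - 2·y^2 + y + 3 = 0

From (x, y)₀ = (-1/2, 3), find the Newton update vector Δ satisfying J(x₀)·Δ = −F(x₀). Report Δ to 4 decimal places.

(0.5144, -1.7308)

At (-1/2, 3): F = (-7.2500, -6.7500).
Jacobian J = [[10·x + y^2, 2·x·y], [10·x·y - y, 5·x^2 - x - 4·y + 1]].
At the point, J = [[4.0000, -3.0000], [-18.0000, -9.2500]] (det J = -91.0000).
Solving J·Δ = −F gives Δ = (0.5144, -1.7308).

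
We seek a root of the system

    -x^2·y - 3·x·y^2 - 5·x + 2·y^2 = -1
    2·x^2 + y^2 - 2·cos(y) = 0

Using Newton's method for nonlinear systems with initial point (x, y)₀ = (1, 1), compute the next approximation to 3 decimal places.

At (1, 1): F = (-6.000, 1.91940).
Jacobian J = [[-2·x·y - 3·y^2 - 5, -x^2 - 6·x·y + 4·y], [4·x, 2·y + 2·sin(y)]].
At the point, J = [[-10.000, -3.000], [4.000, 3.68294]] (det J = -24.82942).
Solving J·Δ = −F gives Δ = (-0.658, 0.194).
Then the next iterate is (x, y)₁ = (0.342, 1.194).

(0.342, 1.194)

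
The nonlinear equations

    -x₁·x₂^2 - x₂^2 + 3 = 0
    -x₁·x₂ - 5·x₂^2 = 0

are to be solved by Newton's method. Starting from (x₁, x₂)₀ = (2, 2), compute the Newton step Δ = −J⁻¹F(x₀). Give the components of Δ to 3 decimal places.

At (2, 2): F = (-9.000, -24.000).
Jacobian J = [[-x₂^2, -2·x₁·x₂ - 2·x₂], [-x₂, -x₁ - 10·x₂]].
At the point, J = [[-4.000, -12.000], [-2.000, -22.000]] (det J = 64.000).
Solving J·Δ = −F gives Δ = (1.406, -1.219).

(1.406, -1.219)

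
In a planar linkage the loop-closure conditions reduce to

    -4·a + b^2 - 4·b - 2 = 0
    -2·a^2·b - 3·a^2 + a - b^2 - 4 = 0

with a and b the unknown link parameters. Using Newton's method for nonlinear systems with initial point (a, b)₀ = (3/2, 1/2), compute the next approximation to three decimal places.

At (3/2, 1/2): F = (-9.750, -11.750).
Jacobian J = [[-4, 2·b - 4], [-4·a·b - 6·a + 1, -2·a^2 - 2·b]].
At the point, J = [[-4.000, -3.000], [-11.000, -5.500]] (det J = -11.000).
Solving J·Δ = −F gives Δ = (1.670, -5.477).
Then the next iterate is (a, b)₁ = (3.170, -4.977).

(3.170, -4.977)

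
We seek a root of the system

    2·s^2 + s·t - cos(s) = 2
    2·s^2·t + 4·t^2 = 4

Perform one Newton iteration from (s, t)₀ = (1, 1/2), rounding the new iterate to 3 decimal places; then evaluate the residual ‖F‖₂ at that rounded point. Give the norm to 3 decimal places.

0.421

At (1, 1/2): F = (-0.04030, -2.000).
Jacobian J = [[4·s + t + sin(s), s], [4·s·t, 2·s^2 + 8·t]].
At the point, J = [[5.34147, 1.000], [2.000, 6.000]] (det J = 30.04883).
Solving J·Δ = −F gives Δ = (-0.059, 0.353).
Then the next iterate is (s, t)₁ = (0.941, 0.853).
Re-evaluating at (0.941, 0.853): F = (-0.01535, 0.42107), so ‖F‖₂ = 0.421.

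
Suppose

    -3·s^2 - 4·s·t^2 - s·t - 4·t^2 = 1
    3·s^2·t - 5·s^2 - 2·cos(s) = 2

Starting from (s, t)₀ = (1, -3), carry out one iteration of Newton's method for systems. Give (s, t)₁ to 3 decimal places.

At (1, -3): F = (-73.000, -17.08060).
Jacobian J = [[-6·s - 4·t^2 - t, -8·s·t - s - 8·t], [6·s·t - 10·s + 2·sin(s), 3·s^2]].
At the point, J = [[-39.000, 47.000], [-26.31706, 3.000]] (det J = 1119.90173).
Solving J·Δ = −F gives Δ = (-0.521, 1.121).
Then the next iterate is (s, t)₁ = (0.479, -1.879).

(0.479, -1.879)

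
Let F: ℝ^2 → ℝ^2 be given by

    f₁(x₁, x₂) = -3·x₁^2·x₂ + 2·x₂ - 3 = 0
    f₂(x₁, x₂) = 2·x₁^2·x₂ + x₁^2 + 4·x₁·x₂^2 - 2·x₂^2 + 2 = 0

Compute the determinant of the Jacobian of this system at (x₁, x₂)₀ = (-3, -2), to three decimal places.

J = [[-6·x₁·x₂, -3·x₁^2 + 2], [4·x₁·x₂ + 2·x₁ + 4·x₂^2, 2·x₁^2 + 8·x₁·x₂ - 4·x₂]].
At the point, J = [[-36.000, -25.000], [34.000, 74.000]].
det J = -1814.000.

-1814.000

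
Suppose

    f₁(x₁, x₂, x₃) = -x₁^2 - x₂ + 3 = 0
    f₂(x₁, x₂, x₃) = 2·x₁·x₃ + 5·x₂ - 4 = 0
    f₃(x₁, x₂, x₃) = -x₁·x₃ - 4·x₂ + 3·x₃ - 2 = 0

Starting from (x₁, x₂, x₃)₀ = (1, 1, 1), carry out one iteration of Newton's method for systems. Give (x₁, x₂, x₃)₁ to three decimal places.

(2.067, -0.133, 1.267)

At (1, 1, 1): F = (1.000, 3.000, -4.000).
Jacobian J = [[-2·x₁, -1, 0], [2·x₃, 5, 2·x₁], [-x₃, -4, -x₁ + 3]].
At the point, J = [[-2.000, -1.000, 0.000], [2.000, 5.000, 2.000], [-1.000, -4.000, 2.000]] (det J = -30.000).
Solving J·Δ = −F gives Δ = (1.067, -1.133, 0.267).
Then the next iterate is (x₁, x₂, x₃)₁ = (2.067, -0.133, 1.267).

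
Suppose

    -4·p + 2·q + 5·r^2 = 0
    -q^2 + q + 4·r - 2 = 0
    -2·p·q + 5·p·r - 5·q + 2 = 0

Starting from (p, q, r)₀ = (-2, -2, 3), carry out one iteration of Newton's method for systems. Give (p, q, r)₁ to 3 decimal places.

(-1.444, -1.527, 1.409)

At (-2, -2, 3): F = (49.000, 4.000, -26.000).
Jacobian J = [[-4, 2, 10·r], [0, -2·q + 1, 4], [-2·q + 5·r, -2·p - 5, 5·p]].
At the point, J = [[-4.000, 2.000, 30.000], [0.000, 5.000, 4.000], [19.000, -1.000, -10.000]] (det J = -2514.000).
Solving J·Δ = −F gives Δ = (0.556, 0.473, -1.591).
Then the next iterate is (p, q, r)₁ = (-1.444, -1.527, 1.409).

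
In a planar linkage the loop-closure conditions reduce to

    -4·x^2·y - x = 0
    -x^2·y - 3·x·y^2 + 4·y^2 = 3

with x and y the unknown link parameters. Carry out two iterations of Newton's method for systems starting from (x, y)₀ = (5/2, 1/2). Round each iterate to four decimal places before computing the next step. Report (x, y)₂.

At (5/2, 1/2): F = (-15.0000, -7.0000).
Jacobian J = [[-8·x·y - 1, -4·x^2], [-2·x·y - 3·y^2, -x^2 - 6·x·y + 8·y]].
At the point, J = [[-11.0000, -25.0000], [-3.2500, -9.7500]] (det J = 26.0000).
Solving J·Δ = −F gives Δ = (1.1058, -1.0865).
Then the next iterate is (x, y)₁ = (3.6058, -0.5865).
Round to (3.6058, -0.5865) and repeat: F = (26.896408, 2.280487), J = [[15.918414, -52.007175], [3.197657, -5.004983]].
Δ = (0.1849, 0.5737), so (x, y)₂ = (3.7907, -0.0128).

(3.7907, -0.0128)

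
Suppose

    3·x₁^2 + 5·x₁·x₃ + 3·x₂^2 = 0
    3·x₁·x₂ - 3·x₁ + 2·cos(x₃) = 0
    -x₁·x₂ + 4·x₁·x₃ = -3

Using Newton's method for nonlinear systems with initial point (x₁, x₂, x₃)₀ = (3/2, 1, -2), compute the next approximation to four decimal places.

(0.8001, 0.9110, -1.3221)

At (3/2, 1, -2): F = (-5.2500, -0.832294, -10.5000).
Jacobian J = [[6·x₁ + 5·x₃, 6·x₂, 5·x₁], [3·x₂ - 3, 3·x₁, -2·sin(x₃)], [-x₂ + 4·x₃, -x₁, 4·x₁]].
At the point, J = [[-1.0000, 6.0000, 7.5000], [0.0000, 4.5000, 1.818595], [-9.0000, -1.5000, 6.0000]] (det J = 175.817986).
Solving J·Δ = −F gives Δ = (-0.6999, -0.0890, 0.6779).
Then the next iterate is (x₁, x₂, x₃)₁ = (0.8001, 0.9110, -1.3221).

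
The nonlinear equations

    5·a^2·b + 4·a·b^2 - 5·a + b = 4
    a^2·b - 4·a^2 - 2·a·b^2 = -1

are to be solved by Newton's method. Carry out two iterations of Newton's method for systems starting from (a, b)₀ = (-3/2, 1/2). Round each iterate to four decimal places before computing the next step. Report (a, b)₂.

(-0.6378, 0.4570)

At (-3/2, 1/2): F = (8.1250, -6.1250).
Jacobian J = [[10·a·b + 4·b^2 - 5, 5·a^2 + 8·a·b + 1], [2·a·b - 8·a - 2·b^2, a^2 - 4·a·b]].
At the point, J = [[-11.5000, 6.2500], [10.0000, 5.2500]] (det J = -122.8750).
Solving J·Δ = −F gives Δ = (0.6587, -0.0880).
Then the next iterate is (a, b)₁ = (-0.8413, 0.4120).
Round to (-0.8413, 0.4120) and repeat: F = (1.505316, -1.253924), J = [[-7.787180, 1.766004], [5.697681, 2.094248]].
Δ = (0.2035, 0.0450), so (a, b)₂ = (-0.6378, 0.4570).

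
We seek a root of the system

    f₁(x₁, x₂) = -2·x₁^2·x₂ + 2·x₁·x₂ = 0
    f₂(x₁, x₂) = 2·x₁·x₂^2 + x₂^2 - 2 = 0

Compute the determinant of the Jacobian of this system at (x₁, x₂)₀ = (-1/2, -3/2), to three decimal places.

6.750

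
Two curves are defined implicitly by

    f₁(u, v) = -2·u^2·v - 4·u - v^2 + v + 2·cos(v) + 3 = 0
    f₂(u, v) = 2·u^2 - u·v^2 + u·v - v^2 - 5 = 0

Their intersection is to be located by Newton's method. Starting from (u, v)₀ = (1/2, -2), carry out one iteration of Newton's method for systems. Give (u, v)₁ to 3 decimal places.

At (1/2, -2): F = (-4.83229, -11.500).
Jacobian J = [[-4·u·v - 4, -2·u^2 - 2·v - 2·sin(v) + 1], [4·u - v^2 + v, -2·u·v + u - 2·v]].
At the point, J = [[0.000, 6.31859], [-4.000, 6.500]] (det J = 25.27438).
Solving J·Δ = −F gives Δ = (-1.632, 0.765).
Then the next iterate is (u, v)₁ = (-1.132, -1.235).

(-1.132, -1.235)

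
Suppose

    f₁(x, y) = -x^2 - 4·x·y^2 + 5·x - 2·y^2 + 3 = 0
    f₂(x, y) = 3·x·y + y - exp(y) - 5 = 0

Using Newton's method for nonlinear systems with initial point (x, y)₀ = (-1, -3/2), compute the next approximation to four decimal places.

(-1.7393, -1.0036)

At (-1, -3/2): F = (1.5000, -2.223130).
Jacobian J = [[-2·x - 4·y^2 + 5, -8·x·y - 4·y], [3·y, 3·x - exp(y) + 1]].
At the point, J = [[-2.0000, -6.0000], [-4.5000, -2.223130]] (det J = -22.553740).
Solving J·Δ = −F gives Δ = (-0.7393, 0.4964).
Then the next iterate is (x, y)₁ = (-1.7393, -1.0036).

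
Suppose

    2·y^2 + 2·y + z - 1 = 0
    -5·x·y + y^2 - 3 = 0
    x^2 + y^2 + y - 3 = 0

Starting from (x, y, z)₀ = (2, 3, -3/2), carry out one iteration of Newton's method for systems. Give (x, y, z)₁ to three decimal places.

(0.697, 1.888, -7.427)

At (2, 3, -3/2): F = (21.500, -24.000, 13.000).
Jacobian J = [[0, 4·y + 2, 1], [-5·y, -5·x + 2·y, 0], [2·x, 2·y + 1, 0]].
At the point, J = [[0.000, 14.000, 1.000], [-15.000, -4.000, 0.000], [4.000, 7.000, 0.000]] (det J = -89.000).
Solving J·Δ = −F gives Δ = (-1.303, -1.112, -5.927).
Then the next iterate is (x, y, z)₁ = (0.697, 1.888, -7.427).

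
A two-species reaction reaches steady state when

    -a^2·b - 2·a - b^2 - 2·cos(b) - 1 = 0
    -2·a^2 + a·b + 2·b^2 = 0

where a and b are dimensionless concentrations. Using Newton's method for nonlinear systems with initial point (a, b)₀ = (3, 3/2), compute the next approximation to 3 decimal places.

At (3, 3/2): F = (-22.89147, -9.000).
Jacobian J = [[-2·a·b - 2, -a^2 - 2·b + 2·sin(b)], [-4·a + b, a + 4·b]].
At the point, J = [[-11.000, -10.00501], [-10.500, 9.000]] (det J = -204.05261).
Solving J·Δ = −F gives Δ = (-1.451, -0.693).
Then the next iterate is (a, b)₁ = (1.549, 0.807).

(1.549, 0.807)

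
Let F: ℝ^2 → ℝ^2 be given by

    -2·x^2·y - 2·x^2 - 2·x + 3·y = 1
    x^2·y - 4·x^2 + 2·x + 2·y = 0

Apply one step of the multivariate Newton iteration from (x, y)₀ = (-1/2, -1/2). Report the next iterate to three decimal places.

(-0.291, 0.284)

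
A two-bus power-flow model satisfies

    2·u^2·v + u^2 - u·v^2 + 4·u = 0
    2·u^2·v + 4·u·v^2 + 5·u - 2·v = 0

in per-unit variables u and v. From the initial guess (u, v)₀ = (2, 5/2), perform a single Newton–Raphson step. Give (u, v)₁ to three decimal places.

At (2, 5/2): F = (19.500, 75.000).
Jacobian J = [[4·u·v + 2·u - v^2 + 4, 2·u^2 - 2·u·v], [4·u·v + 4·v^2 + 5, 2·u^2 + 8·u·v - 2]].
At the point, J = [[21.750, -2.000], [50.000, 46.000]] (det J = 1100.500).
Solving J·Δ = −F gives Δ = (-0.951, -0.596).
Then the next iterate is (u, v)₁ = (1.049, 1.904).

(1.049, 1.904)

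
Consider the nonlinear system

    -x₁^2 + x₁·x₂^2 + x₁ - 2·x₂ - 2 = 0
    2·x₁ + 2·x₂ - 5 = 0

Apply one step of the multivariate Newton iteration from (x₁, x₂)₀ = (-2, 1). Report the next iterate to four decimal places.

(0.7500, 1.7500)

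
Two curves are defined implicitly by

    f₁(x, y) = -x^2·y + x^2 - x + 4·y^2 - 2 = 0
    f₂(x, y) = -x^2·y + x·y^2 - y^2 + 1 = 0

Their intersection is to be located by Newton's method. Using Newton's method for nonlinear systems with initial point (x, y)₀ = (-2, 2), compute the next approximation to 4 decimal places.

(-1.8125, 0.9531)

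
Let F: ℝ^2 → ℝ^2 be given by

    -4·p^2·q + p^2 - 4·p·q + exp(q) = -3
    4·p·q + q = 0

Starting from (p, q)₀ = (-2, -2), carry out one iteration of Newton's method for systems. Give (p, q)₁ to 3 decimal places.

(-1.610, -0.445)

At (-2, -2): F = (23.13534, 14.000).
Jacobian J = [[-8·p·q + 2·p - 4·q, -4·p^2 - 4·p + exp(q)], [4·q, 4·p + 1]].
At the point, J = [[-28.000, -7.86466], [-8.000, -7.000]] (det J = 133.08268).
Solving J·Δ = −F gives Δ = (0.390, 1.555).
Then the next iterate is (p, q)₁ = (-1.610, -0.445).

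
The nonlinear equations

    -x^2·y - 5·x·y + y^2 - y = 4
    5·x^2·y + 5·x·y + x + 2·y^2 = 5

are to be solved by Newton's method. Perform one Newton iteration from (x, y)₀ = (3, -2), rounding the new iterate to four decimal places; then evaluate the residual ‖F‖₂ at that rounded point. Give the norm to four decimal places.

34.4118

At (3, -2): F = (50.0000, -114.0000).
Jacobian J = [[-2·x·y - 5·y, -x^2 - 5·x + 2·y - 1], [10·x·y + 5·y + 1, 5·x^2 + 5·x + 4·y]].
At the point, J = [[22.0000, -29.0000], [-69.0000, 52.0000]] (det J = -857.0000).
Solving J·Δ = −F gives Δ = (-0.8238, 1.0992).
Then the next iterate is (x, y)₁ = (2.1762, -0.9008).
Re-evaluating at (2.1762, -0.9008): F = (11.779896, -32.332776), so ‖F‖₂ = 34.4118.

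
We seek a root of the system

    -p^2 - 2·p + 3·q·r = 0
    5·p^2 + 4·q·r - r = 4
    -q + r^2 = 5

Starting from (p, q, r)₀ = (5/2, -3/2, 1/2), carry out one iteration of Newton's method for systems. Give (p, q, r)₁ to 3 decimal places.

(1.194, -7.828, -2.578)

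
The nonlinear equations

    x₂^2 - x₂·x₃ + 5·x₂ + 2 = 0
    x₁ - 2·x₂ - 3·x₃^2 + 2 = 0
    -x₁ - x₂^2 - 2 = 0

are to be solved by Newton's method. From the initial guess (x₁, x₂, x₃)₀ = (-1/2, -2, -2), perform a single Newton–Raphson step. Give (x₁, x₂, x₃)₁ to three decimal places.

(3.000, 0.250, -1.375)

At (-1/2, -2, -2): F = (-8.000, -6.500, -5.500).
Jacobian J = [[0, 2·x₂ - x₃ + 5, -x₂], [1, -2, -6·x₃], [-1, -2·x₂, 0]].
At the point, J = [[0.000, 3.000, 2.000], [1.000, -2.000, 12.000], [-1.000, 4.000, 0.000]] (det J = -32.000).
Solving J·Δ = −F gives Δ = (3.500, 2.250, 0.625).
Then the next iterate is (x₁, x₂, x₃)₁ = (3.000, 0.250, -1.375).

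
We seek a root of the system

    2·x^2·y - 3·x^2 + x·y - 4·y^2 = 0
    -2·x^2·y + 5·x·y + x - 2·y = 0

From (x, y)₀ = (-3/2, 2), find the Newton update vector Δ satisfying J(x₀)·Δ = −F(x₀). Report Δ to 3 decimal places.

(0.476, -1.325)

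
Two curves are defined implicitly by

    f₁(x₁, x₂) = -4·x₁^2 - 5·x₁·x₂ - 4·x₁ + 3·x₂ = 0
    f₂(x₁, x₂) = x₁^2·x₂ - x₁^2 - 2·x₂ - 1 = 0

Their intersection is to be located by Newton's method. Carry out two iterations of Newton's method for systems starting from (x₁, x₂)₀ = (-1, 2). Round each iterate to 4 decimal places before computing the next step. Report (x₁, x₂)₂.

(-0.8955, -0.4649)

At (-1, 2): F = (16.0000, -4.0000).
Jacobian J = [[-8·x₁ - 5·x₂ - 4, -5·x₁ + 3], [2·x₁·x₂ - 2·x₁, x₁^2 - 2]].
At the point, J = [[-6.0000, 8.0000], [-2.0000, -1.0000]] (det J = 22.0000).
Solving J·Δ = −F gives Δ = (-0.7273, -2.5455).
Then the next iterate is (x₁, x₂)₁ = (-1.7273, -0.5455).
Round to (-1.7273, -0.5455) and repeat: F = (-11.372772, -4.520100), J = [[12.5459, 11.6365], [5.339084, 0.983565]].
Δ = (0.8318, 0.0806), so (x₁, x₂)₂ = (-0.8955, -0.4649).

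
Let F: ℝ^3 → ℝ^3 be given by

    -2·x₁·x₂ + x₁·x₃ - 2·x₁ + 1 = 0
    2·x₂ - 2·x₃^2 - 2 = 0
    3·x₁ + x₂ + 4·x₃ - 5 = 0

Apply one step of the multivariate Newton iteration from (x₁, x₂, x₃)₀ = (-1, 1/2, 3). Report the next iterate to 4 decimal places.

(0.3939, -0.9091, 1.1818)

At (-1, 1/2, 3): F = (1.0000, -19.0000, 4.5000).
Jacobian J = [[-2·x₂ + x₃ - 2, -2·x₁, x₁], [0, 2, -4·x₃], [3, 1, 4]].
At the point, J = [[0.0000, 2.0000, -1.0000], [0.0000, 2.0000, -12.0000], [3.0000, 1.0000, 4.0000]] (det J = -66.0000).
Solving J·Δ = −F gives Δ = (1.3939, -1.4091, -1.8182).
Then the next iterate is (x₁, x₂, x₃)₁ = (0.3939, -0.9091, 1.1818).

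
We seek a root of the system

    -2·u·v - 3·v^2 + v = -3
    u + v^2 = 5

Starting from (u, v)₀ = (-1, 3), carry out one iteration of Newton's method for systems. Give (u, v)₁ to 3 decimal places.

At (-1, 3): F = (-15.000, 3.000).
Jacobian J = [[-2·v, -2·u - 6·v + 1], [1, 2·v]].
At the point, J = [[-6.000, -15.000], [1.000, 6.000]] (det J = -21.000).
Solving J·Δ = −F gives Δ = (-2.143, -0.143).
Then the next iterate is (u, v)₁ = (-3.143, 2.857).

(-3.143, 2.857)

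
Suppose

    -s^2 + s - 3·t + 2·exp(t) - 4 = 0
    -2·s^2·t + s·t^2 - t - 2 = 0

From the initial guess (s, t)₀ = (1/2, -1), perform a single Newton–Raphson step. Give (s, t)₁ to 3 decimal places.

(0.495, -1.006)

At (1/2, -1): F = (-0.01424, 0.000).
Jacobian J = [[-2·s + 1, 2·exp(t) - 3], [-4·s·t + t^2, -2·s^2 + 2·s·t - 1]].
At the point, J = [[0.000, -2.26424], [3.000, -2.500]] (det J = 6.79272).
Solving J·Δ = −F gives Δ = (-0.005, -0.006).
Then the next iterate is (s, t)₁ = (0.495, -1.006).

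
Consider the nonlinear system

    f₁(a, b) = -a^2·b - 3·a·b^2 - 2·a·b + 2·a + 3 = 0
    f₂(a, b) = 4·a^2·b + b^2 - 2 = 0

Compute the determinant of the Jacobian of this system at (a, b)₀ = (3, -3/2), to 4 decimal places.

671.2500

J = [[-2·a·b - 3·b^2 - 2·b + 2, -a^2 - 6·a·b - 2·a], [8·a·b, 4·a^2 + 2·b]].
At the point, J = [[7.2500, 12.0000], [-36.0000, 33.0000]].
det J = 671.2500.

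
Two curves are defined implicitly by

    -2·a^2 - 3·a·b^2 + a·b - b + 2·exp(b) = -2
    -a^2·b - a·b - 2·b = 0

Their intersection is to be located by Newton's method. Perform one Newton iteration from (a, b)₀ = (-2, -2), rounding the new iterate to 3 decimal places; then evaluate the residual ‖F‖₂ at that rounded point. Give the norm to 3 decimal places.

8.798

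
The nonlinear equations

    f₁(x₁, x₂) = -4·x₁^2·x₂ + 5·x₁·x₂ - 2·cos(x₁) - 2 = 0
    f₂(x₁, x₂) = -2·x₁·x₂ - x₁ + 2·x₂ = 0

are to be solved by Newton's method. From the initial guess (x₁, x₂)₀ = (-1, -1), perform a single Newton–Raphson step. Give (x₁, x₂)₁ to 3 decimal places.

(-1.067, -0.233)

At (-1, -1): F = (5.91940, -3.000).
Jacobian J = [[-8·x₁·x₂ + 5·x₂ + 2·sin(x₁), -4·x₁^2 + 5·x₁], [-2·x₂ - 1, -2·x₁ + 2]].
At the point, J = [[-14.68294, -9.000], [1.000, 4.000]] (det J = -49.73177).
Solving J·Δ = −F gives Δ = (-0.067, 0.767).
Then the next iterate is (x₁, x₂)₁ = (-1.067, -0.233).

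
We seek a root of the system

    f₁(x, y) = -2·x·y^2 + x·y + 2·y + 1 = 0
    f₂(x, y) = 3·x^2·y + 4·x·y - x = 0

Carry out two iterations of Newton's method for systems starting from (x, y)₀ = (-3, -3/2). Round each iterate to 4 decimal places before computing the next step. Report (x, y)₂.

At (-3, -3/2): F = (16.0000, -19.5000).
Jacobian J = [[-2·y^2 + y, -4·x·y + x + 2], [6·x·y + 4·y - 1, 3·x^2 + 4·x]].
At the point, J = [[-6.0000, -19.0000], [20.0000, 15.0000]] (det J = 290.0000).
Solving J·Δ = −F gives Δ = (0.4500, 0.7000).
Then the next iterate is (x, y)₁ = (-2.5500, -0.8000).
Round to (-2.5500, -0.8000) and repeat: F = (4.7040, -4.8960), J = [[-2.0800, -8.7100], [8.0400, 9.3075]].
Δ = (-0.0225, 0.5454), so (x, y)₂ = (-2.5725, -0.2546).

(-2.5725, -0.2546)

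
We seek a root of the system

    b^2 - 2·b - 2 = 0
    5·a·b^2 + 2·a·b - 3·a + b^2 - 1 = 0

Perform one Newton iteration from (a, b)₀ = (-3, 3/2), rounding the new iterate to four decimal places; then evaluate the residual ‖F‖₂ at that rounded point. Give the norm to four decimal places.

1130.6398

At (-3, 3/2): F = (-2.7500, -32.5000).
Jacobian J = [[0, 2·b - 2], [5·b^2 + 2·b - 3, 10·a·b + 2·a + 2·b]].
At the point, J = [[0.0000, 1.0000], [11.2500, -48.0000]] (det J = -11.2500).
Solving J·Δ = −F gives Δ = (14.6222, 2.7500).
Then the next iterate is (a, b)₁ = (11.6222, 4.2500).
Re-evaluating at (11.6222, 4.2500): F = (7.5625, 1130.614537), so ‖F‖₂ = 1130.6398.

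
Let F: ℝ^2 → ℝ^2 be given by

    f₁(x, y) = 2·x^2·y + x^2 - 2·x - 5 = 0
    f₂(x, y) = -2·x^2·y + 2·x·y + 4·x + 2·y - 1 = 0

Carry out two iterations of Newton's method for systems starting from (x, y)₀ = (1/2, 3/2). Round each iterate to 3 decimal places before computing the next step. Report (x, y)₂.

(4.519, -2.960)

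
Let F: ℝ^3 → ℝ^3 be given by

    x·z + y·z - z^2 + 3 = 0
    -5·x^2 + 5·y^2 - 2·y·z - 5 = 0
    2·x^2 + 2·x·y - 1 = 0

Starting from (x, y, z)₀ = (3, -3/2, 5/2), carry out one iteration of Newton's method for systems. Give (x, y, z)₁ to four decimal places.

At (3, -3/2, 5/2): F = (0.5000, -31.2500, 8.0000).
Jacobian J = [[z, z, x + y - 2·z], [-10·x, 10·y - 2·z, -2·y], [4·x + 2·y, 2·x, 0]].
At the point, J = [[2.5000, 2.5000, -3.5000], [-30.0000, -20.0000, 3.0000], [9.0000, 6.0000, 0.0000]] (det J = 22.5000).
Solving J·Δ = −F gives Δ = (-6.5444, 8.4833, 1.5278).
Then the next iterate is (x, y, z)₁ = (-3.5444, 6.9833, 4.0278).

(-3.5444, 6.9833, 4.0278)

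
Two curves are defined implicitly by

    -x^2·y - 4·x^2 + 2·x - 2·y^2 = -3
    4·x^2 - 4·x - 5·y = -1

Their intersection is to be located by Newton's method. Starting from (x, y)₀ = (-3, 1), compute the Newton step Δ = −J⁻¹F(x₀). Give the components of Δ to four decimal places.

At (-3, 1): F = (-50.0000, 44.0000).
Jacobian J = [[-2·x·y - 8·x + 2, -x^2 - 4·y], [8·x - 4, -5]].
At the point, J = [[32.0000, -13.0000], [-28.0000, -5.0000]] (det J = -524.0000).
Solving J·Δ = −F gives Δ = (1.5687, 0.0153).

(1.5687, 0.0153)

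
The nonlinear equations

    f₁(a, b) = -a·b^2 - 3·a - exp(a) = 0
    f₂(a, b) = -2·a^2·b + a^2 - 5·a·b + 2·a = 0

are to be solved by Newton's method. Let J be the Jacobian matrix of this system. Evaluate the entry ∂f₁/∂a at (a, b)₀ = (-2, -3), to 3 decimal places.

∂f₁/∂a = -b^2 - exp(a) - 3.
At (-2, -3) this is -12.135.

-12.135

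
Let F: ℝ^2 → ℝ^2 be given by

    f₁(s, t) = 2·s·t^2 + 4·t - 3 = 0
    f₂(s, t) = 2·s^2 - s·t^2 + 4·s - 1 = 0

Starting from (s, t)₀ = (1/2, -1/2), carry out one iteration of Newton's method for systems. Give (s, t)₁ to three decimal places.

(0.118, 1.147)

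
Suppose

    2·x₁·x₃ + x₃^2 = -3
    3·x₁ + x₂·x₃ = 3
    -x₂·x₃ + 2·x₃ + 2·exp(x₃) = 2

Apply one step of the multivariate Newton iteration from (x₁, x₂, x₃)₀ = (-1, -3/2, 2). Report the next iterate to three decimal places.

(-1.471, 3.288, 1.442)

At (-1, -3/2, 2): F = (3.000, -9.000, 19.77811).
Jacobian J = [[2·x₃, 0, 2·x₁ + 2·x₃], [3, x₃, x₂], [0, -x₃, -x₂ + 2·exp(x₃) + 2]].
At the point, J = [[4.000, 0.000, 2.000], [3.000, 2.000, -1.500], [0.000, -2.000, 18.27811]] (det J = 122.22490).
Solving J·Δ = −F gives Δ = (-0.471, 4.788, -0.558).
Then the next iterate is (x₁, x₂, x₃)₁ = (-1.471, 3.288, 1.442).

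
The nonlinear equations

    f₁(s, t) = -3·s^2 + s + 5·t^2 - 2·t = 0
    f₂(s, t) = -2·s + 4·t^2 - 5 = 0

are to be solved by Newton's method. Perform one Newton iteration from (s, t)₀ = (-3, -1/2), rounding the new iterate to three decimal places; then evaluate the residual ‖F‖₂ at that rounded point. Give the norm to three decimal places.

5.603

At (-3, -1/2): F = (-27.750, 2.000).
Jacobian J = [[-6·s + 1, 10·t - 2], [-2, 8·t]].
At the point, J = [[19.000, -7.000], [-2.000, -4.000]] (det J = -90.000).
Solving J·Δ = −F gives Δ = (1.389, -0.194).
Then the next iterate is (s, t)₁ = (-1.611, -0.694).
Re-evaluating at (-1.611, -0.694): F = (-5.60078, 0.14854), so ‖F‖₂ = 5.603.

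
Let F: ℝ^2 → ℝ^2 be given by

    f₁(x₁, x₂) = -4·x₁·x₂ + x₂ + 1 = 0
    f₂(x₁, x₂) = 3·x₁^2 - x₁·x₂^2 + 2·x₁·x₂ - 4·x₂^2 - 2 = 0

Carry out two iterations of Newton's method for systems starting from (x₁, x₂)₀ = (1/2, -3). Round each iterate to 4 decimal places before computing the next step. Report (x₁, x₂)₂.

At (1/2, -3): F = (4.0000, -44.7500).
Jacobian J = [[-4·x₂, -4·x₁ + 1], [6·x₁ - x₂^2 + 2·x₂, -2·x₁·x₂ + 2·x₁ - 8·x₂]].
At the point, J = [[12.0000, -1.0000], [-12.0000, 28.0000]] (det J = 324.0000).
Solving J·Δ = −F gives Δ = (-0.2076, 1.5093).
Then the next iterate is (x₁, x₂)₁ = (0.2924, -1.4907).
Round to (0.2924, -1.4907) and repeat: F = (1.252823, -12.153781), J = [[5.9628, -0.1696], [-3.449186, 13.382161]].
Δ = (-0.1856, 0.8604), so (x₁, x₂)₂ = (0.1068, -0.6303).

(0.1068, -0.6303)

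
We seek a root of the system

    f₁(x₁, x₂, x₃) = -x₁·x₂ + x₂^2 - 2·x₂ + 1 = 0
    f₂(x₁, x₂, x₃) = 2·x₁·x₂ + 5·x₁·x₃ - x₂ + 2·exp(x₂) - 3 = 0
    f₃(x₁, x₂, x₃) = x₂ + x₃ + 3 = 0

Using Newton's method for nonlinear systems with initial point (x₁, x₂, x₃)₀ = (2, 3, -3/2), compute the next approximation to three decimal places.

(1.599, 3.399, -6.399)

At (2, 3, -3/2): F = (-2.000, 31.17107, 4.500).
Jacobian J = [[-x₂, -x₁ + 2·x₂ - 2, 0], [2·x₂ + 5·x₃, 2·x₁ + 2·exp(x₂) - 1, 5·x₁], [0, 1, 1]].
At the point, J = [[-3.000, 2.000, 0.000], [-1.500, 43.17107, 10.000], [0.000, 1.000, 1.000]] (det J = -96.51322).
Solving J·Δ = −F gives Δ = (-0.401, 0.399, -4.899).
Then the next iterate is (x₁, x₂, x₃)₁ = (1.599, 3.399, -6.399).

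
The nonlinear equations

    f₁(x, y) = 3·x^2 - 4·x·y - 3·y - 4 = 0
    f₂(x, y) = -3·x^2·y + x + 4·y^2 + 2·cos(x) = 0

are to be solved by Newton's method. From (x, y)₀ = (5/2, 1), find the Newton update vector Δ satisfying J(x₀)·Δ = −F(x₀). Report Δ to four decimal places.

At (5/2, 1): F = (1.7500, -13.852287).
Jacobian J = [[6·x - 4·y, -4·x - 3], [-6·x·y - 2·sin(x) + 1, -3·x^2 + 8·y]].
At the point, J = [[11.0000, -13.0000], [-15.196944, -10.7500]] (det J = -315.810276).
Solving J·Δ = −F gives Δ = (-0.6298, -0.3983).

(-0.6298, -0.3983)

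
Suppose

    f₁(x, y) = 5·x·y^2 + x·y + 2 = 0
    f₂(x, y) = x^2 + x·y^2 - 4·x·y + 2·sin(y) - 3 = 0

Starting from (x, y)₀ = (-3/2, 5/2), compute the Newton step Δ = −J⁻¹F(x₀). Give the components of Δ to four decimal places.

At (-3/2, 5/2): F = (-48.6250, 6.071944).
Jacobian J = [[5·y^2 + y, 10·x·y + x], [2·x + y^2 - 4·y, 2·x·y - 4·x + 2·cos(y)]].
At the point, J = [[33.7500, -39.0000], [-6.7500, -3.102287]] (det J = -367.952194).
Solving J·Δ = −F gives Δ = (1.0535, -0.3351).

(1.0535, -0.3351)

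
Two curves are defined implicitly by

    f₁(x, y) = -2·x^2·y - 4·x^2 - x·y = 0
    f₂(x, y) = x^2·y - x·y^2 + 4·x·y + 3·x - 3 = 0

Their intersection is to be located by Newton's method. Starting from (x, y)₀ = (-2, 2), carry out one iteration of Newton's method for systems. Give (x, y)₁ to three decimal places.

(-0.544, 4.614)

At (-2, 2): F = (-28.000, -9.000).
Jacobian J = [[-4·x·y - 8·x - y, -2·x^2 - x], [2·x·y - y^2 + 4·y + 3, x^2 - 2·x·y + 4·x]].
At the point, J = [[30.000, -6.000], [-1.000, 4.000]] (det J = 114.000).
Solving J·Δ = −F gives Δ = (1.456, 2.614).
Then the next iterate is (x, y)₁ = (-0.544, 4.614).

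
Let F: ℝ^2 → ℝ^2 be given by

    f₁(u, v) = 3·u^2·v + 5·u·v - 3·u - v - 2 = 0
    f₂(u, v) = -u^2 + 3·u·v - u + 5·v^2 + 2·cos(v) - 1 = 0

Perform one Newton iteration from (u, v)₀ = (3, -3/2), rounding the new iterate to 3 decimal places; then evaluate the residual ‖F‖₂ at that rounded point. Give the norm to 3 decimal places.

21.578

At (3, -3/2): F = (-72.500, -15.10853).
Jacobian J = [[6·u·v + 5·v - 3, 3·u^2 + 5·u - 1], [-2·u + 3·v - 1, 3·u + 10·v - 2·sin(v)]].
At the point, J = [[-37.500, 41.000], [-11.500, -4.00501]] (det J = 621.68788).
Solving J·Δ = −F gives Δ = (-1.463, 0.430).
Then the next iterate is (u, v)₁ = (1.537, -1.070).
Re-evaluating at (1.537, -1.070): F = (-21.34715, -3.14839), so ‖F‖₂ = 21.578.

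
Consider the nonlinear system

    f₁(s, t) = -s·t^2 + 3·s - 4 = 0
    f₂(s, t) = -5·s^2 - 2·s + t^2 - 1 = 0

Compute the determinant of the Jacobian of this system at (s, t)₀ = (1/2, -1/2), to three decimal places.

0.750

J = [[-t^2 + 3, -2·s·t], [-10·s - 2, 2·t]].
At the point, J = [[2.750, 0.500], [-7.000, -1.000]].
det J = 0.750.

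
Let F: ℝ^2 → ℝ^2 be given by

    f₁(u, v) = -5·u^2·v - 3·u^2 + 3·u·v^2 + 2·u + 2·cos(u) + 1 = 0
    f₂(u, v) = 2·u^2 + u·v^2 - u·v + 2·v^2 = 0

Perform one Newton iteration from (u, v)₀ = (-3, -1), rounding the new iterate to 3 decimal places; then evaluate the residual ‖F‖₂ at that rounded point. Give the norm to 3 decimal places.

At (-3, -1): F = (2.02002, 14.000).
Jacobian J = [[-10·u·v - 6·u + 3·v^2 - 2·sin(u) + 2, -5·u^2 + 6·u·v], [4·u + v^2 - v, 2·u·v - u + 4·v]].
At the point, J = [[-6.71776, -27.000], [-10.000, 5.000]] (det J = -303.58880).
Solving J·Δ = −F gives Δ = (1.278, -0.243).
Then the next iterate is (u, v)₁ = (-1.722, -1.243).
Re-evaluating at (-1.722, -1.243): F = (-1.19359, 4.21965), so ‖F‖₂ = 4.385.

4.385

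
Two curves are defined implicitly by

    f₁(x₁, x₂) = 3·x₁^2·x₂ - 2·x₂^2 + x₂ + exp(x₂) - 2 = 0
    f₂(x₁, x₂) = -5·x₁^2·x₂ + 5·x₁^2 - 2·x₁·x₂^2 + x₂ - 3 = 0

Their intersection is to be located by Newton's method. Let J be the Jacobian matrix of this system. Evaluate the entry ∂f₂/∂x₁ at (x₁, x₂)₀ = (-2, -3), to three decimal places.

-98.000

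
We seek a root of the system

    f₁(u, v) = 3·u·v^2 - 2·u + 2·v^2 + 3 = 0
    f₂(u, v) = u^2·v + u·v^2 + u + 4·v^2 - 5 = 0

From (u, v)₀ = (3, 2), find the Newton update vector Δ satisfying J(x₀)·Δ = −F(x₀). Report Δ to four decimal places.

(-1.1085, -0.6799)

At (3, 2): F = (41.0000, 44.0000).
Jacobian J = [[3·v^2 - 2, 6·u·v + 4·v], [2·u·v + v^2 + 1, u^2 + 2·u·v + 8·v]].
At the point, J = [[10.0000, 44.0000], [17.0000, 37.0000]] (det J = -378.0000).
Solving J·Δ = −F gives Δ = (-1.1085, -0.6799).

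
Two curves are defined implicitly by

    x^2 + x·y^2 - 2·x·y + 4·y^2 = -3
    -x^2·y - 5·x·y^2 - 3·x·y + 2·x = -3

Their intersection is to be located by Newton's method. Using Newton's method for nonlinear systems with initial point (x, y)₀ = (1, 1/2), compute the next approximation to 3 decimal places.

(-6.250, 2.104)

At (1, 1/2): F = (4.250, 1.750).
Jacobian J = [[2·x + y^2 - 2·y, 2·x·y - 2·x + 8·y], [-2·x·y - 5·y^2 - 3·y + 2, -x^2 - 10·x·y - 3·x]].
At the point, J = [[1.250, 3.000], [-1.750, -9.000]] (det J = -6.000).
Solving J·Δ = −F gives Δ = (-7.250, 1.604).
Then the next iterate is (x, y)₁ = (-6.250, 2.104).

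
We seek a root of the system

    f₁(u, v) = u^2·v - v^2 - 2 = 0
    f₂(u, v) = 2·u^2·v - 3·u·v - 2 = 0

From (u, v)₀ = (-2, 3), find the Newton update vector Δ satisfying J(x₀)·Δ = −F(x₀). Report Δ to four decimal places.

(0.4017, -1.9103)

At (-2, 3): F = (1.0000, 40.0000).
Jacobian J = [[2·u·v, u^2 - 2·v], [4·u·v - 3·v, 2·u^2 - 3·u]].
At the point, J = [[-12.0000, -2.0000], [-33.0000, 14.0000]] (det J = -234.0000).
Solving J·Δ = −F gives Δ = (0.4017, -1.9103).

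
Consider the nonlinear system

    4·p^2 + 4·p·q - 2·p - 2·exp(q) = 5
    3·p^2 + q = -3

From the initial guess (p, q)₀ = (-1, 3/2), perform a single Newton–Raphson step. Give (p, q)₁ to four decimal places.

At (-1, 3/2): F = (-13.963378, 7.5000).
Jacobian J = [[8·p + 4·q - 2, 4·p - 2·exp(q)], [6·p, 1]].
At the point, J = [[-4.0000, -12.963378], [-6.0000, 1.0000]] (det J = -81.780269).
Solving J·Δ = −F gives Δ = (1.0181, -1.3913).
Then the next iterate is (p, q)₁ = (0.0181, 0.1087).

(0.0181, 0.1087)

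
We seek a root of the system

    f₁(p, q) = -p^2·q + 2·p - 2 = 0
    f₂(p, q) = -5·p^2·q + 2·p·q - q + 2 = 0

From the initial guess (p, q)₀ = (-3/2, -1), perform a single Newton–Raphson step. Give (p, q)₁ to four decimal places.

At (-3/2, -1): F = (-2.7500, 17.2500).
Jacobian J = [[-2·p·q + 2, -p^2], [-10·p·q + 2·q, -5·p^2 + 2·p - 1]].
At the point, J = [[-1.0000, -2.2500], [-17.0000, -15.2500]] (det J = -23.0000).
Solving J·Δ = −F gives Δ = (3.5109, -2.7826).
Then the next iterate is (p, q)₁ = (2.0109, -3.7826).

(2.0109, -3.7826)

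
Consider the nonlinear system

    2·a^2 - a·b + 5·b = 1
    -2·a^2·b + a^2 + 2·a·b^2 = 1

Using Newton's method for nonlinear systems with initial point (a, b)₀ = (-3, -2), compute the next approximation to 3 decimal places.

(-1.672, -0.466)

At (-3, -2): F = (1.000, 20.000).
Jacobian J = [[4·a - b, -a + 5], [-4·a·b + 2·a + 2·b^2, -2·a^2 + 4·a·b]].
At the point, J = [[-10.000, 8.000], [-22.000, 6.000]] (det J = 116.000).
Solving J·Δ = −F gives Δ = (1.328, 1.534).
Then the next iterate is (a, b)₁ = (-1.672, -0.466).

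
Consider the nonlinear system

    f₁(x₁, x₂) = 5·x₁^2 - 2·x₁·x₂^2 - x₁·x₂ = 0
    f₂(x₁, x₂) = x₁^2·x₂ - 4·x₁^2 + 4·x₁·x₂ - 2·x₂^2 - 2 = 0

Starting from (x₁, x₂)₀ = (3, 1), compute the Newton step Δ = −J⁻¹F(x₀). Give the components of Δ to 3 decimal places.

At (3, 1): F = (36.000, -19.000).
Jacobian J = [[10·x₁ - 2·x₂^2 - x₂, -4·x₁·x₂ - x₁], [2·x₁·x₂ - 8·x₁ + 4·x₂, x₁^2 + 4·x₁ - 4·x₂]].
At the point, J = [[27.000, -15.000], [-14.000, 17.000]] (det J = 249.000).
Solving J·Δ = −F gives Δ = (-1.313, 0.036).

(-1.313, 0.036)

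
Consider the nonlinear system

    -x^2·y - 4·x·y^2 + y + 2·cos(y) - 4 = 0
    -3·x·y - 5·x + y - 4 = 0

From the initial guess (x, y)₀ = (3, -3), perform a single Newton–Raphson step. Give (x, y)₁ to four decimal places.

(6.5219, -0.6141)

At (3, -3): F = (-89.979985, 5.0000).
Jacobian J = [[-2·x·y - 4·y^2, -x^2 - 8·x·y - 2·sin(y) + 1], [-3·y - 5, -3·x + 1]].
At the point, J = [[-18.0000, 64.282240], [4.0000, -8.0000]] (det J = -113.128960).
Solving J·Δ = −F gives Δ = (3.5219, 2.3859).
Then the next iterate is (x, y)₁ = (6.5219, -0.6141).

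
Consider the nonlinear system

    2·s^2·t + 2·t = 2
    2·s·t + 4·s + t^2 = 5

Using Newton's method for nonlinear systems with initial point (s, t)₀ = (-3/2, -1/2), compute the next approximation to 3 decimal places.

At (-3/2, -1/2): F = (-5.250, -9.250).
Jacobian J = [[4·s·t, 2·s^2 + 2], [2·t + 4, 2·s + 2·t]].
At the point, J = [[3.000, 6.500], [3.000, -4.000]] (det J = -31.500).
Solving J·Δ = −F gives Δ = (2.575, -0.381).
Then the next iterate is (s, t)₁ = (1.075, -0.881).

(1.075, -0.881)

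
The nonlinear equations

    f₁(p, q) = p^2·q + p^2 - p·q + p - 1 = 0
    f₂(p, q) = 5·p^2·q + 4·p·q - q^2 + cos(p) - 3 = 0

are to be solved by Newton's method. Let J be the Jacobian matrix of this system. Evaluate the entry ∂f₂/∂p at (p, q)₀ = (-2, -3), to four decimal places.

48.9093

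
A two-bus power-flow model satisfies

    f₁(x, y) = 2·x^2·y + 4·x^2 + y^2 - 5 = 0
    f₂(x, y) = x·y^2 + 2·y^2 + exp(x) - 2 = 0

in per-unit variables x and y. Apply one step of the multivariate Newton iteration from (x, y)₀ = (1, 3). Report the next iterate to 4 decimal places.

At (1, 3): F = (14.0000, 27.718282).
Jacobian J = [[4·x·y + 8·x, 2·x^2 + 2·y], [y^2 + exp(x), 2·x·y + 4·y]].
At the point, J = [[20.0000, 8.0000], [11.718282, 18.0000]] (det J = 266.253745).
Solving J·Δ = −F gives Δ = (-0.1136, -1.4659).
Then the next iterate is (x, y)₁ = (0.8864, 1.5341).

(0.8864, 1.5341)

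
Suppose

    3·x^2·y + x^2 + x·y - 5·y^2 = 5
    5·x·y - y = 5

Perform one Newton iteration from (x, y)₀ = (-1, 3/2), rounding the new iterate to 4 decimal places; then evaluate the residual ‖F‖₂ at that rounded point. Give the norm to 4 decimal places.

At (-1, 3/2): F = (-12.2500, -14.0000).
Jacobian J = [[6·x·y + 2·x + y, 3·x^2 + x - 10·y], [5·y, 5·x - 1]].
At the point, J = [[-9.5000, -13.0000], [7.5000, -6.0000]] (det J = 154.5000).
Solving J·Δ = −F gives Δ = (0.7023, -1.4555).
Then the next iterate is (x, y)₁ = (-0.2977, 0.0445).
Re-evaluating at (-0.2977, 0.0445): F = (-4.922692, -5.110738), so ‖F‖₂ = 7.0960.

7.0960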